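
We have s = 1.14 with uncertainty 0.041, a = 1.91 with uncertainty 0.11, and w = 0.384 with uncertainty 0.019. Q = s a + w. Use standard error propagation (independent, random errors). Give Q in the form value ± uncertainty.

Let p = s·a = 2.18. δp/p = √((1·δs/s)² + (1·δa/a)²) = √(0.00129 + 0.00332) = 0.0679, so δp = 0.148.
Q = p + w: δQ = √(δp² + δw²) = √(0.0219 + 0.000361) = 0.149
Q = 2.56.

2.56 ± 0.149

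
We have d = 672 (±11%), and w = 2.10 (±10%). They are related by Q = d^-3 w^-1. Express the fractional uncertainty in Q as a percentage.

Since Q is a product/quotient, work with relative uncertainties:
  (-3·δd/d)² = (-3×0.110)² = 0.109;  (-1·δw/w)² = (-1×0.100)² = 0.0100
δQ/Q = √(0.119) = 0.345

34.5%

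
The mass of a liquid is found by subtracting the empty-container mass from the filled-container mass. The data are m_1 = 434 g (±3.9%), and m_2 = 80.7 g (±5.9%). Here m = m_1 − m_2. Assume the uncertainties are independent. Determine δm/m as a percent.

4.98%

Sums and differences: (δm)² = Σ (cᵢ δxᵢ)².
  (δm_1)² = 286;  (δm_2)² = 22.7
δm = √(309) = 17.6 g
m = 353 g, so δm/m = 17.6/353 = 0.0498.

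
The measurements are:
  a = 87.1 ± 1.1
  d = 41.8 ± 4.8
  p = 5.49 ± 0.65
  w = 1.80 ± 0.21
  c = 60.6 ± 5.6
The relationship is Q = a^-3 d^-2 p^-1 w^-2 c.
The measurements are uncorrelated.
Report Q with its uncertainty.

Relative error in a monomial: (δQ/Q)² = Σ (nᵢ · δxᵢ/xᵢ)².
  (-3·δa/a)² = (-3×0.0126)² = 0.00144;  (-2·δd/d)² = (-2×0.115)² = 0.0527;  (-1·δp/p)² = (-1×0.118)² = 0.0140;  (-2·δw/w)² = (-2×0.117)² = 0.0544;  (1·δc/c)² = (1×0.0924)² = 0.00854
δQ/Q = √(0.131) = 0.362
Q = 2.95e-09, so δQ = 0.362 × 2.95e-09 = 1.07e-09.

(2.95 ± 1.07) × 10^-9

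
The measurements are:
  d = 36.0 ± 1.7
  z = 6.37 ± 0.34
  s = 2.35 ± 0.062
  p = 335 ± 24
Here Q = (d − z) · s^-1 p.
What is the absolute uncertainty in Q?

406

Let u = d − z = 29.6. δu = √(δd² + δz²) = √(2.89 + 0.116) = 1.73, so δu/u = 0.0585.
Q is then a monomial in u, s, p:
δQ/Q = √((δu/u)² + (-1·δs/s)² + (1·δp/p)²) = √(0.00342 + 0.000696 + 0.00513) = 0.0962
Q = 4220, so δQ = 0.0962 × 4220 = 406.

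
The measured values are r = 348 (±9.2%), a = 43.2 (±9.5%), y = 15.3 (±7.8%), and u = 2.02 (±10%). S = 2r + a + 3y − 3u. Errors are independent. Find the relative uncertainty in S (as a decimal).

0.0825

Absolute uncertainties add in quadrature for a linear combination:
  (2·δr)² = 4100;  (δa)² = 16.8;  (3·δy)² = 12.8;  (3·δu)² = 0.367
δS = √(4130) = 64.3
S = 779, so δS/S = 64.3/779 = 0.0825.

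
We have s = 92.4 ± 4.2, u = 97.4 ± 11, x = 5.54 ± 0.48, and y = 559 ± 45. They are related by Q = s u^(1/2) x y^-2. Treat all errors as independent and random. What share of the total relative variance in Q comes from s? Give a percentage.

5.34%

(δQ/Q)² = (1·δs/s)² + (½·δu/u)² + (1·δx/x)² + (-2·δy/y)²
  s term: (1×0.0455)² = 0.00207
  u term: (0.5×0.113)² = 0.00319
  x term: (1×0.0866)² = 0.00751
  y term: (-2×0.0805)² = 0.0259
Total = 0.0387. Share from s = 0.00207/0.0387 = 0.0534.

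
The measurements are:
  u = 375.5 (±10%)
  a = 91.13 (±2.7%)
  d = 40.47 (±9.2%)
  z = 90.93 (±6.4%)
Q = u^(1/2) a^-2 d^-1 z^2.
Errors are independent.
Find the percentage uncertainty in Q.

17.4%

Since Q is a product/quotient, work with relative uncertainties:
  (½·δu/u)² = (0.5×0.100)² = 0.00250;  (-2·δa/a)² = (-2×0.0270)² = 0.00292;  (-1·δd/d)² = (-1×0.0920)² = 0.00846;  (2·δz/z)² = (2×0.0640)² = 0.0164
δQ/Q = √(0.0303) = 0.174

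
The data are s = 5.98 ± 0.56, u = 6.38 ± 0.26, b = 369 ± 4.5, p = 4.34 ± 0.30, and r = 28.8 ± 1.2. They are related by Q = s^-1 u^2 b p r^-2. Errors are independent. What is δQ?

2.17

Products/powers → add relative errors in quadrature, weighted by exponent:
  (-1·δs/s)² = (-1×0.0936)² = 0.00877;  (2·δu/u)² = (2×0.0408)² = 0.00664;  (1·δb/b)² = (1×0.0122)² = 0.000149;  (1·δp/p)² = (1×0.0691)² = 0.00478;  (-2·δr/r)² = (-2×0.0417)² = 0.00694
δQ/Q = √(0.0273) = 0.165
Q = 13.1, so δQ = 0.165 × 13.1 = 2.17.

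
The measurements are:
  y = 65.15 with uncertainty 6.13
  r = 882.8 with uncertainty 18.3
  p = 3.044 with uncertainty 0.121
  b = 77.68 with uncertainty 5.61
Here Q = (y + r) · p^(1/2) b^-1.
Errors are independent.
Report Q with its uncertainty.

Let u = y + r = 947.9. δu = √(δy² + δr²) = √(37.6 + 335) = 19.3, so δu/u = 0.0204.
Q is then a monomial in u, p, b:
δQ/Q = √((δu/u)² + (½·δp/p)² + (-1·δb/b)²) = √(0.000414 + 0.000395 + 0.00522) = 0.0776
Q = 21.29, so δQ = 0.0776 × 21.29 = 1.65.

21.29 ± 1.65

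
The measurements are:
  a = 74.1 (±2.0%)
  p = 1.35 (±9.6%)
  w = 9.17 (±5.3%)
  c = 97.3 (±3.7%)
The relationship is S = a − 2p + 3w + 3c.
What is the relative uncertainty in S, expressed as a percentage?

2.82%

For a sum/difference, combine absolute errors in quadrature:
  (δa)² = 2.20;  (2·δp)² = 0.0672;  (3·δw)² = 2.13;  (3·δc)² = 117
δS = √(121) = 11.0
S = 391, so δS/S = 11.0/391 = 0.0282.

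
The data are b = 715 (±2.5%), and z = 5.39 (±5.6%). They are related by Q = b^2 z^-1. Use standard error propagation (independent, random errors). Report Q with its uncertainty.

94800 ± 7120

Each factor contributes (exponent × relative error)² to (δQ/Q)²:
  (2·δb/b)² = (2×0.0250)² = 0.00250;  (-1·δz/z)² = (-1×0.0560)² = 0.00314
δQ/Q = √(0.00564) = 0.0751
Q = 94800, so δQ = 0.0751 × 94800 = 7120.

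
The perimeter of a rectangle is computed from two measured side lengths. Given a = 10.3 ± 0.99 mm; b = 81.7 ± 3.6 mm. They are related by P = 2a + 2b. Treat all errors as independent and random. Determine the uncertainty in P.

Absolute uncertainties add in quadrature for a linear combination:
  (2·δa)² = 3.92;  (2·δb)² = 51.8
δP = √(55.8) = 7.47 mm

7.47 mm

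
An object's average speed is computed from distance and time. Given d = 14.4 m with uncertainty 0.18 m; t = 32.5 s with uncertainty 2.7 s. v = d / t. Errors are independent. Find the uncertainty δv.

0.0372 m/s

Products/powers → add relative errors in quadrature, weighted by exponent:
  (1·δd/d)² = (1×0.0125)² = 0.000156;  (-1·δt/t)² = (-1×0.0831)² = 0.00690
δv/v = √(0.00706) = 0.0840
v = 0.443 m/s, so δv = 0.0840 × 0.443 = 0.0372 m/s.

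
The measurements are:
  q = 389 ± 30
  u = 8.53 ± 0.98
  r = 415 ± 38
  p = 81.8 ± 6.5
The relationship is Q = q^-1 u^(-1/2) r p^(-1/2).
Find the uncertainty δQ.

0.00560

Since Q is a product/quotient, work with relative uncertainties:
  (-1·δq/q)² = (-1×0.0771)² = 0.00595;  (−½·δu/u)² = (-0.5×0.115)² = 0.00330;  (1·δr/r)² = (1×0.0916)² = 0.00838;  (−½·δp/p)² = (-0.5×0.0795)² = 0.00158
δQ/Q = √(0.0192) = 0.139
Q = 0.0404, so δQ = 0.139 × 0.0404 = 0.00560.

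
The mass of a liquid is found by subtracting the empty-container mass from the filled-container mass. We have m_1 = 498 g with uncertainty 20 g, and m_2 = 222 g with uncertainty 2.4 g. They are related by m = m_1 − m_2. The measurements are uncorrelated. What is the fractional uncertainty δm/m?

0.0730

Each term contributes (cᵢ δxᵢ)² to (δm)²:
  (δm_1)² = 400;  (δm_2)² = 5.76
δm = √(406) = 20.1 g
m = 276 g, so δm/m = 20.1/276 = 0.0730.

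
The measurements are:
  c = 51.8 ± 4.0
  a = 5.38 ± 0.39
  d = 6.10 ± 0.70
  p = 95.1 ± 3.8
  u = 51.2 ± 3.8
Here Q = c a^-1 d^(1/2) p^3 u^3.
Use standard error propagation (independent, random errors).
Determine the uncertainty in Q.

Relative error in a monomial: (δQ/Q)² = Σ (nᵢ · δxᵢ/xᵢ)².
  (1·δc/c)² = (1×0.0772)² = 0.00596;  (-1·δa/a)² = (-1×0.0725)² = 0.00525;  (½·δd/d)² = (0.5×0.115)² = 0.00329;  (3·δp/p)² = (3×0.0400)² = 0.0144;  (3·δu/u)² = (3×0.0742)² = 0.0496
δQ/Q = √(0.0785) = 0.280
Q = 2.75e+12, so δQ = 0.280 × 2.75e+12 = 7.69e+11.

7.69e+11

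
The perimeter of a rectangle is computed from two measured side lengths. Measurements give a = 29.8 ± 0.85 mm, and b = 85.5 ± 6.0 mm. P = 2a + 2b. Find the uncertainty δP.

Absolute uncertainties add in quadrature for a linear combination:
  (2·δa)² = 2.89;  (2·δb)² = 144
δP = √(147) = 12.1 mm

12.1 mm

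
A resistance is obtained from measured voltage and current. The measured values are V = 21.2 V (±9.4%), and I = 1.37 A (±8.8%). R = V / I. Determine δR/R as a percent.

Products/powers → add relative errors in quadrature, weighted by exponent:
  (1·δV/V)² = (1×0.0940)² = 0.00884;  (-1·δI/I)² = (-1×0.0880)² = 0.00774
δR/R = √(0.0166) = 0.129

12.9%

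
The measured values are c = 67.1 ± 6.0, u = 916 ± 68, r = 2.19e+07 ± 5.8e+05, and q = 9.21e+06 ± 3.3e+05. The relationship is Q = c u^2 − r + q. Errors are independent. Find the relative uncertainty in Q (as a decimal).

0.224

Let p = c·u^2 = 5.63e+07. δp/p = √((1·δc/c)² + (2·δu/u)²) = √(0.00800 + 0.0220) = 0.173, so δp = 9.76e+06.
Q = p − r + q: δQ = √(δp² + δr² + δq²) = √(9.52e+13 + 3.36e+11 + 1.09e+11) = 9.78e+06
Q = 4.36e+07, so δQ/Q = 9.78e+06/4.36e+07 = 0.224.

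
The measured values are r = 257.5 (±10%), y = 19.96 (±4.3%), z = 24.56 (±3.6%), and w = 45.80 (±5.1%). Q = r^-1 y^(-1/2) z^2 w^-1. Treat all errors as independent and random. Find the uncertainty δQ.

Products/powers → add relative errors in quadrature, weighted by exponent:
  (-1·δr/r)² = (-1×0.100)² = 0.0100;  (−½·δy/y)² = (-0.5×0.0430)² = 0.000462;  (2·δz/z)² = (2×0.0360)² = 0.00518;  (-1·δw/w)² = (-1×0.0510)² = 0.00260
δQ/Q = √(0.0182) = 0.135
Q = 0.01145, so δQ = 0.135 × 0.01145 = 0.00155.

0.00155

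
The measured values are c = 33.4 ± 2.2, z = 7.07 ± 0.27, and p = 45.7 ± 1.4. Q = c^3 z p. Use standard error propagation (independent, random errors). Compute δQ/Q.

Q is a product of powers, so relative uncertainties combine in quadrature:
  (3·δc/c)² = (3×0.0659)² = 0.0390;  (1·δz/z)² = (1×0.0382)² = 0.00146;  (1·δp/p)² = (1×0.0306)² = 0.000938
δQ/Q = √(0.0414) = 0.204

0.204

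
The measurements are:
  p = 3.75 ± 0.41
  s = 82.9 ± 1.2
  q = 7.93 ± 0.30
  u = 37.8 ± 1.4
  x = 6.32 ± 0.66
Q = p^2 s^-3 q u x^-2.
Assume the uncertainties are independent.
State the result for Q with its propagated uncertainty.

(1.85 ± 0.574) × 10^-4

Products/powers → add relative errors in quadrature, weighted by exponent:
  (2·δp/p)² = (2×0.109)² = 0.0478;  (-3·δs/s)² = (-3×0.0145)² = 0.00189;  (1·δq/q)² = (1×0.0378)² = 0.00143;  (1·δu/u)² = (1×0.0370)² = 0.00137;  (-2·δx/x)² = (-2×0.104)² = 0.0436
δQ/Q = √(0.0961) = 0.310
Q = 0.000185, so δQ = 0.310 × 0.000185 = 5.74e-05.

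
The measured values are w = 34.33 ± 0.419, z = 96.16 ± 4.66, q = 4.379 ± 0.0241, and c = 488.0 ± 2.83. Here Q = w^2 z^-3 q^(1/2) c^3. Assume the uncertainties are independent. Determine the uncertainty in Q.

Each factor contributes (exponent × relative error)² to (δQ/Q)²:
  (2·δw/w)² = (2×0.0122)² = 0.000596;  (-3·δz/z)² = (-3×0.0485)² = 0.0211;  (½·δq/q)² = (0.5×0.00550)² = 7.57e-06;  (3·δc/c)² = (3×0.00580)² = 0.000303
δQ/Q = √(0.0220) = 0.148
Q = 322300, so δQ = 0.148 × 322300 = 47900.

47900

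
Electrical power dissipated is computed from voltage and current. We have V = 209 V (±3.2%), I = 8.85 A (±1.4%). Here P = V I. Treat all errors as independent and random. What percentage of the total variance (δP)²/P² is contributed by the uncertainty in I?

(δP/P)² = (1·δV/V)² + (1·δI/I)²
  V term: (1×0.0320)² = 0.00102
  I term: (1×0.0140)² = 0.000196
Total = 0.00122. Share from I = 0.000196/0.00122 = 0.161.

16.1%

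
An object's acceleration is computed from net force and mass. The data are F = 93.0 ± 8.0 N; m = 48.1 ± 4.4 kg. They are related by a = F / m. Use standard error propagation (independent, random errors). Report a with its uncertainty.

Each factor contributes (exponent × relative error)² to (δa/a)²:
  (1·δF/F)² = (1×0.0860)² = 0.00740;  (-1·δm/m)² = (-1×0.0915)² = 0.00837
δa/a = √(0.0158) = 0.126
a = 1.93 m/s^2, so δa = 0.126 × 1.93 = 0.243 m/s^2.

1.93 ± 0.243 m/s^2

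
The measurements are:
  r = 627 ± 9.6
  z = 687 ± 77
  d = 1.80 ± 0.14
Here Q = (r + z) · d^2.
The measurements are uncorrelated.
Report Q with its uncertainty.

Let u = r + z = 1310. δu = √(δr² + δz²) = √(92.2 + 5930) = 77.6, so δu/u = 0.0591.
Q is then a monomial in u, d:
δQ/Q = √((δu/u)² + (2·δd/d)²) = √(0.00349 + 0.0242) = 0.166
Q = 4260, so δQ = 0.166 × 4260 = 708.

4260 ± 708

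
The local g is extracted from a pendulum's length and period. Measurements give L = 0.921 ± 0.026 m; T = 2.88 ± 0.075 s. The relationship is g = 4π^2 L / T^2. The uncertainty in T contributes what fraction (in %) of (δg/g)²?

77.3%

(δg/g)² = (1·δL/L)² + (-2·δT/T)²
  L term: (1×0.0282)² = 0.000797
  T term: (-2×0.0260)² = 0.00271
Total = 0.00351. Share from T = 0.00271/0.00351 = 0.773.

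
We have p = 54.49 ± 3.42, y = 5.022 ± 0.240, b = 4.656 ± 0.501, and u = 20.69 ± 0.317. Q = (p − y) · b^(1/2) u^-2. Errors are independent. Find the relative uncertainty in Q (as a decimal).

Let w = p − y = 49.47. δw = √(δp² + δy²) = √(11.7 + 0.0576) = 3.43, so δw/w = 0.0693.
Q is then a monomial in w, b, u:
δQ/Q = √((δw/w)² + (½·δb/b)² + (-2·δu/u)²) = √(0.00480 + 0.00289 + 0.000939) = 0.0929

0.0929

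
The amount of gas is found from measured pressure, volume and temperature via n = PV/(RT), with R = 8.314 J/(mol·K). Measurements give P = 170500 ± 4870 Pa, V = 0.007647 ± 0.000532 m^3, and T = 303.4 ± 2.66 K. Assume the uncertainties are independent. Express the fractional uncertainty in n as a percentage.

Relative error in a monomial: (δn/n)² = Σ (nᵢ · δxᵢ/xᵢ)².
  (1·δP/P)² = (1×0.0286)² = 0.000816;  (1·δV/V)² = (1×0.0696)² = 0.00484;  (-1·δT/T)² = (-1×0.00877)² = 7.69e-05
δn/n = √(0.00573) = 0.0757

7.57%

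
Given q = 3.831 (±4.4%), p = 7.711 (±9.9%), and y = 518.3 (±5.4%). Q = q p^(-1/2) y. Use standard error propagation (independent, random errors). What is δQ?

Products/powers → add relative errors in quadrature, weighted by exponent:
  (1·δq/q)² = (1×0.0440)² = 0.00194;  (−½·δp/p)² = (-0.5×0.0990)² = 0.00245;  (1·δy/y)² = (1×0.0540)² = 0.00292
δQ/Q = √(0.00730) = 0.0855
Q = 715.1, so δQ = 0.0855 × 715.1 = 61.1.

61.1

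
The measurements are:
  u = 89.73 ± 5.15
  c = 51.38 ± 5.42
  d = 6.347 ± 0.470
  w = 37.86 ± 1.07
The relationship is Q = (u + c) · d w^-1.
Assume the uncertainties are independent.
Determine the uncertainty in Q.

2.26

Let h = u + c = 141.1. δh = √(δu² + δc²) = √(26.5 + 29.4) = 7.48, so δh/h = 0.0530.
Q is then a monomial in h, d, w:
δQ/Q = √((δh/h)² + (1·δd/d)² + (-1·δw/w)²) = √(0.00281 + 0.00548 + 0.000799) = 0.0953
Q = 23.66, so δQ = 0.0953 × 23.66 = 2.26.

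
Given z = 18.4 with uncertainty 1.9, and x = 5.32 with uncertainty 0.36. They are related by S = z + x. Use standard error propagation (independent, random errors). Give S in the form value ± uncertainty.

23.7 ± 1.93

Sums and differences: (δS)² = Σ (cᵢ δxᵢ)².
  (δz)² = 3.61;  (δx)² = 0.130
δS = √(3.74) = 1.93
S = 23.7.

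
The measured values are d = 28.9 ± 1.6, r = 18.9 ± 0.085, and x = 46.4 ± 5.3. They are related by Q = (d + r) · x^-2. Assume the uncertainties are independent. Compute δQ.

0.00513

Let u = d + r = 47.8. δu = √(δd² + δr²) = √(2.56 + 0.00723) = 1.60, so δu/u = 0.0335.
Q is then a monomial in u, x:
δQ/Q = √((δu/u)² + (-2·δx/x)²) = √(0.00112 + 0.0522) = 0.231
Q = 0.0222, so δQ = 0.231 × 0.0222 = 0.00513.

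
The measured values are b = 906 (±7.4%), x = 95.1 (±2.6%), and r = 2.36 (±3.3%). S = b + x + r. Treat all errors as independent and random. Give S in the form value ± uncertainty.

For a sum/difference, combine absolute errors in quadrature:
  (δb)² = 4490;  (δx)² = 6.11;  (δr)² = 0.00607
δS = √(4500) = 67.1
S = 1000.

1000 ± 67.1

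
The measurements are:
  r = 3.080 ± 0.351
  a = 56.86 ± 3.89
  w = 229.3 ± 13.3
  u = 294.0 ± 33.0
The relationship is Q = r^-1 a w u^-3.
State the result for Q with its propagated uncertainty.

Since Q is a product/quotient, work with relative uncertainties:
  (-1·δr/r)² = (-1×0.114)² = 0.0130;  (1·δa/a)² = (1×0.0684)² = 0.00468;  (1·δw/w)² = (1×0.0580)² = 0.00336;  (-3·δu/u)² = (-3×0.112)² = 0.113
δQ/Q = √(0.134) = 0.367
Q = 0.0001666, so δQ = 0.367 × 0.0001666 = 6.11e-05.

(1.666 ± 0.611) × 10^-4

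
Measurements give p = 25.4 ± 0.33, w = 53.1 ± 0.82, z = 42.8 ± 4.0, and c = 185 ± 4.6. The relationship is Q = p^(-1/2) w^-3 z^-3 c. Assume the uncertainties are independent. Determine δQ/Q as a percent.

Each factor contributes (exponent × relative error)² to (δQ/Q)²:
  (−½·δp/p)² = (-0.5×0.0130)² = 4.22e-05;  (-3·δw/w)² = (-3×0.0154)² = 0.00215;  (-3·δz/z)² = (-3×0.0935)² = 0.0786;  (1·δc/c)² = (1×0.0249)² = 0.000618
δQ/Q = √(0.0814) = 0.285

28.5%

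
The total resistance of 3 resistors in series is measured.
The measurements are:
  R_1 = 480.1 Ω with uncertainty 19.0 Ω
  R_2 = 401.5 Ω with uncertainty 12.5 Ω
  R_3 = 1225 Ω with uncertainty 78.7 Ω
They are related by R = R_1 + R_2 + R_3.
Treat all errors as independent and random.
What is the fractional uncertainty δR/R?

0.0389

R is a linear combination, so absolute uncertainties add in quadrature:
  (δR_1)² = 361;  (δR_2)² = 156;  (δR_3)² = 6190
δR = √(6710) = 81.9 Ω
R = 2107 Ω, so δR/R = 81.9/2107 = 0.0389.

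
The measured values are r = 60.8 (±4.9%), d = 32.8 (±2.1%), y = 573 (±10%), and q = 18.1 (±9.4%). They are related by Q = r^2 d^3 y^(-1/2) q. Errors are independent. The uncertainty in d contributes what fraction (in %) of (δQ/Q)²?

15.9%

(δQ/Q)² = (2·δr/r)² + (3·δd/d)² + (−½·δy/y)² + (1·δq/q)²
  r term: (2×0.0490)² = 0.00960
  d term: (3×0.0210)² = 0.00397
  y term: (-0.5×0.100)² = 0.00250
  q term: (1×0.0940)² = 0.00884
Total = 0.0249. Share from d = 0.00397/0.0249 = 0.159.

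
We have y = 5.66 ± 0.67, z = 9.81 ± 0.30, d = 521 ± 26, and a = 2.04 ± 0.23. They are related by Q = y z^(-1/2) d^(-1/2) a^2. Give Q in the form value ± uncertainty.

Products/powers → add relative errors in quadrature, weighted by exponent:
  (1·δy/y)² = (1×0.118)² = 0.0140;  (−½·δz/z)² = (-0.5×0.0306)² = 0.000234;  (−½·δd/d)² = (-0.5×0.0499)² = 0.000623;  (2·δa/a)² = (2×0.113)² = 0.0508
δQ/Q = √(0.0657) = 0.256
Q = 0.329, so δQ = 0.256 × 0.329 = 0.0845.

0.329 ± 0.0845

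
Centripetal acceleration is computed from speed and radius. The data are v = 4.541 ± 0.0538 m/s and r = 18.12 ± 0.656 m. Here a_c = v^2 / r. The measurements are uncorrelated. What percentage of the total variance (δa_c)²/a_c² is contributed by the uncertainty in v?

30.0%

(δa_c/a_c)² = (2·δv/v)² + (-1·δr/r)²
  v term: (2×0.0118)² = 0.000561
  r term: (-1×0.0362)² = 0.00131
Total = 0.00187. Share from v = 0.000561/0.00187 = 0.300.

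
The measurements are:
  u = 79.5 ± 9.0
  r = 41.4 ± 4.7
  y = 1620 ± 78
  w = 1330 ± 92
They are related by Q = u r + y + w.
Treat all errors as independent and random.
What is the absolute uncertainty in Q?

541

Let p = u·r = 3290. δp/p = √((1·δu/u)² + (1·δr/r)²) = √(0.0128 + 0.0129) = 0.160, so δp = 528.
Q = p + y + w: δQ = √(δp² + δy² + δw²) = √(2.78e+05 + 6080 + 8460) = 541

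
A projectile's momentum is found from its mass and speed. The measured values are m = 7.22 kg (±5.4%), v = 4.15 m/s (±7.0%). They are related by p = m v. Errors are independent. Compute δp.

Products/powers → add relative errors in quadrature, weighted by exponent:
  (1·δm/m)² = (1×0.0540)² = 0.00292;  (1·δv/v)² = (1×0.0700)² = 0.00490
δp/p = √(0.00782) = 0.0884
p = 30.0 kg·m/s, so δp = 0.0884 × 30.0 = 2.65 kg·m/s.

2.65 kg·m/s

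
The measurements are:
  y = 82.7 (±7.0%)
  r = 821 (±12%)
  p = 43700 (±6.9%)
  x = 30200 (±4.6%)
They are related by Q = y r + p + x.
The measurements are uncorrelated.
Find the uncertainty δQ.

10000

Let w = y·r = 67900. δw/w = √((1·δy/y)² + (1·δr/r)²) = √(0.00490 + 0.0144) = 0.139, so δw = 9430.
Q = w + p + x: δQ = √(δw² + δp² + δx²) = √(8.9e+07 + 9.09e+06 + 1.93e+06) = 10000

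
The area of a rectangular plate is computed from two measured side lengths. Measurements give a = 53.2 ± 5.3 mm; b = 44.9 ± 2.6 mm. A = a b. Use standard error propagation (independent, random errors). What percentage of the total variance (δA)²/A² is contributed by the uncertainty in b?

25.3%

(δA/A)² = (1·δa/a)² + (1·δb/b)²
  a term: (1×0.0996)² = 0.00992
  b term: (1×0.0579)² = 0.00335
Total = 0.0133. Share from b = 0.00335/0.0133 = 0.253.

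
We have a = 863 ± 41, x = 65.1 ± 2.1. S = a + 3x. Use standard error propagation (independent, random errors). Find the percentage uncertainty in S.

Absolute uncertainties add in quadrature for a linear combination:
  (δa)² = 1680;  (3·δx)² = 39.7
δS = √(1720) = 41.5
S = 1060, so δS/S = 41.5/1060 = 0.0392.

3.92%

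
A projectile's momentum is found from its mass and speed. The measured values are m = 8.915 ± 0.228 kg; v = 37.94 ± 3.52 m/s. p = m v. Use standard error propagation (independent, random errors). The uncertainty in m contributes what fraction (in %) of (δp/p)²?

(δp/p)² = (1·δm/m)² + (1·δv/v)²
  m term: (1×0.0256)² = 0.000654
  v term: (1×0.0928)² = 0.00861
Total = 0.00926. Share from m = 0.000654/0.00926 = 0.0706.

7.06%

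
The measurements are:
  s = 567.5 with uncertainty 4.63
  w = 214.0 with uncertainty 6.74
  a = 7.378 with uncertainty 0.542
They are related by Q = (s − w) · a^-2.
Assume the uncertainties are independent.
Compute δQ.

Let u = s − w = 353.5. δu = √(δs² + δw²) = √(21.4 + 45.4) = 8.18, so δu/u = 0.0231.
Q is then a monomial in u, a:
δQ/Q = √((δu/u)² + (-2·δa/a)²) = √(0.000535 + 0.0216) = 0.149
Q = 6.494, so δQ = 0.149 × 6.494 = 0.966.

0.966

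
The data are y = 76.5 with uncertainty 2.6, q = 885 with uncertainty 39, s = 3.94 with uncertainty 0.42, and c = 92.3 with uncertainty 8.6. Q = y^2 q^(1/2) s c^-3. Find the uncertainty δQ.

Since Q is a product/quotient, work with relative uncertainties:
  (2·δy/y)² = (2×0.0340)² = 0.00462;  (½·δq/q)² = (0.5×0.0441)² = 0.000485;  (1·δs/s)² = (1×0.107)² = 0.0114;  (-3·δc/c)² = (-3×0.0932)² = 0.0781
δQ/Q = √(0.0946) = 0.308
Q = 0.872, so δQ = 0.308 × 0.872 = 0.268.

0.268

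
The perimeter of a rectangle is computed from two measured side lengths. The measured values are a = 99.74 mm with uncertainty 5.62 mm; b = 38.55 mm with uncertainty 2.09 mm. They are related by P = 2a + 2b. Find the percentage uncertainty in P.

Sums and differences: (δP)² = Σ (cᵢ δxᵢ)².
  (2·δa)² = 126;  (2·δb)² = 17.5
δP = √(144) = 12.0 mm
P = 276.6 mm, so δP/P = 12.0/276.6 = 0.0434.

4.34%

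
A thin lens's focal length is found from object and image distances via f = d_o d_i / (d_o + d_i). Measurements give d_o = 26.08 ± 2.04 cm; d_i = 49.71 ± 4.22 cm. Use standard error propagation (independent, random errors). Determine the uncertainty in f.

1.01 cm

∂f/∂d_o = (d_i/(d_o+d_i))² = 0.430;  ∂f/∂d_i = (d_o/(d_o+d_i))² = 0.118
δf = √((∂f/∂d_o · δd_o)² + (∂f/∂d_i · δd_i)²) = √(0.770 + 0.250) = 1.01 cm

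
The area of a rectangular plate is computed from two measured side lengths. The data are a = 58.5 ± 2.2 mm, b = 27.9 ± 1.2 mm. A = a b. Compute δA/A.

A is a product of powers, so relative uncertainties combine in quadrature:
  (1·δa/a)² = (1×0.0376)² = 0.00141;  (1·δb/b)² = (1×0.0430)² = 0.00185
δA/A = √(0.00326) = 0.0571

0.0571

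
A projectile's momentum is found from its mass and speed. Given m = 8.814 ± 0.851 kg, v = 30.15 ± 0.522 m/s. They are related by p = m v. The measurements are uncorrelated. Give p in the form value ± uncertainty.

265.7 ± 26.1 kg·m/s

Since p is a product/quotient, work with relative uncertainties:
  (1·δm/m)² = (1×0.0966)² = 0.00932;  (1·δv/v)² = (1×0.0173)² = 0.000300
δp/p = √(0.00962) = 0.0981
p = 265.7 kg·m/s, so δp = 0.0981 × 265.7 = 26.1 kg·m/s.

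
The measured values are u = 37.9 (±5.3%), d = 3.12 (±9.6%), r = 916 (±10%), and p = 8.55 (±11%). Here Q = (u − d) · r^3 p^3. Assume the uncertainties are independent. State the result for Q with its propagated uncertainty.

Let w = u − d = 34.8. δw = √(δu² + δd²) = √(4.03 + 0.0897) = 2.03, so δw/w = 0.0584.
Q is then a monomial in w, r, p:
δQ/Q = √((δw/w)² + (3·δr/r)² + (3·δp/p)²) = √(0.00341 + 0.0900 + 0.109) = 0.450
Q = 1.67e+13, so δQ = 0.450 × 1.67e+13 = 7.51e+12.

(1.67 ± 0.751) × 10^13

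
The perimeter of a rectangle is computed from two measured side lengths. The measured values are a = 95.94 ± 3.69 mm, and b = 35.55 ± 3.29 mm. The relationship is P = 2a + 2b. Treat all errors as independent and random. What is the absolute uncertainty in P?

9.89 mm

Sums and differences: (δP)² = Σ (cᵢ δxᵢ)².
  (2·δa)² = 54.5;  (2·δb)² = 43.3
δP = √(97.8) = 9.89 mm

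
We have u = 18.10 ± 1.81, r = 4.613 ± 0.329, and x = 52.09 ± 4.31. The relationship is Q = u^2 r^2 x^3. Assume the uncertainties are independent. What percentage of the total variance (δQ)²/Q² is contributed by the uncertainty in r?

16.7%

(δQ/Q)² = (2·δu/u)² + (2·δr/r)² + (3·δx/x)²
  u term: (2×0.100)² = 0.0400
  r term: (2×0.0713)² = 0.0203
  x term: (3×0.0827)² = 0.0616
Total = 0.122. Share from r = 0.0203/0.122 = 0.167.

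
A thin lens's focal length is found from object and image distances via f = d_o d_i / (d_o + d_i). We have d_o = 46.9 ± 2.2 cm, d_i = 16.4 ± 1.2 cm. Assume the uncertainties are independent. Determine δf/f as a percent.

∂f/∂d_o = (d_i/(d_o+d_i))² = 0.0671;  ∂f/∂d_i = (d_o/(d_o+d_i))² = 0.549
δf = √((∂f/∂d_o · δd_o)² + (∂f/∂d_i · δd_i)²) = √(0.0218 + 0.434) = 0.675 cm
f = 12.2 cm, so δf/f = 0.675/12.2 = 0.0556.

5.56%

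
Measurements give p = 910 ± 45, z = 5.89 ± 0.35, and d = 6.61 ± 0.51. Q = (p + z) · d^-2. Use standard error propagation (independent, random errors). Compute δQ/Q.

0.162

Let u = p + z = 916. δu = √(δp² + δz²) = √(2020 + 0.122) = 45.0, so δu/u = 0.0491.
Q is then a monomial in u, d:
δQ/Q = √((δu/u)² + (-2·δd/d)²) = √(0.00241 + 0.0238) = 0.162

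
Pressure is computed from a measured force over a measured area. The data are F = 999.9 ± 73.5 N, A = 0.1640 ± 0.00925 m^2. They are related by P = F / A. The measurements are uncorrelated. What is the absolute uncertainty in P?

Each factor contributes (exponent × relative error)² to (δP/P)²:
  (1·δF/F)² = (1×0.0735)² = 0.00540;  (-1·δA/A)² = (-1×0.0564)² = 0.00318
δP/P = √(0.00858) = 0.0927
P = 6097 Pa, so δP = 0.0927 × 6097 = 565 Pa.

565 Pa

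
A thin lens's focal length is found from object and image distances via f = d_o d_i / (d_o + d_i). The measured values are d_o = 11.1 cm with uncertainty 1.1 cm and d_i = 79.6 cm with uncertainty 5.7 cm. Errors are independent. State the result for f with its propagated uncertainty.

9.74 ± 0.852 cm

∂f/∂d_o = (d_i/(d_o+d_i))² = 0.770;  ∂f/∂d_i = (d_o/(d_o+d_i))² = 0.0150
δf = √((∂f/∂d_o · δd_o)² + (∂f/∂d_i · δd_i)²) = √(0.718 + 0.00729) = 0.852 cm
f = 9.74 cm.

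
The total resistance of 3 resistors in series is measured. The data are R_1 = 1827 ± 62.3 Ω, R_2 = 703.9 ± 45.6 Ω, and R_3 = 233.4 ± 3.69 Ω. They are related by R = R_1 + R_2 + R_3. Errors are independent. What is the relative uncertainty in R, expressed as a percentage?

Each term contributes (cᵢ δxᵢ)² to (δR)²:
  (δR_1)² = 3880;  (δR_2)² = 2080;  (δR_3)² = 13.6
δR = √(5970) = 77.3 Ω
R = 2764 Ω, so δR/R = 77.3/2764 = 0.0280.

2.80%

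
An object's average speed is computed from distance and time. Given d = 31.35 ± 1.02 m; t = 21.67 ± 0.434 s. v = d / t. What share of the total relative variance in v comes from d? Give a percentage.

72.5%

(δv/v)² = (1·δd/d)² + (-1·δt/t)²
  d term: (1×0.0325)² = 0.00106
  t term: (-1×0.0200)² = 0.000401
Total = 0.00146. Share from d = 0.00106/0.00146 = 0.725.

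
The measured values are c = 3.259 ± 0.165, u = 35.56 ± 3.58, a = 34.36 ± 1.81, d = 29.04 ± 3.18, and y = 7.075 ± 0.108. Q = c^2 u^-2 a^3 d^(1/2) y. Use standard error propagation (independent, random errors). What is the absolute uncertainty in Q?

Q is a product of powers, so relative uncertainties combine in quadrature:
  (2·δc/c)² = (2×0.0506)² = 0.0103;  (-2·δu/u)² = (-2×0.101)² = 0.0405;  (3·δa/a)² = (3×0.0527)² = 0.0250;  (½·δd/d)² = (0.5×0.110)² = 0.00300;  (1·δy/y)² = (1×0.0153)² = 0.000233
δQ/Q = √(0.0790) = 0.281
Q = 12990, so δQ = 0.281 × 12990 = 3650.

3650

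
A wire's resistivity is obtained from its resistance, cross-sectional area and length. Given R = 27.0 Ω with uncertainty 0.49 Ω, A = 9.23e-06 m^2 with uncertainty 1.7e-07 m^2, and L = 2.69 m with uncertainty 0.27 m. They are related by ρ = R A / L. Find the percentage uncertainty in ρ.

10.4%

ρ is a product of powers, so relative uncertainties combine in quadrature:
  (1·δR/R)² = (1×0.0181)² = 0.000329;  (1·δA/A)² = (1×0.0184)² = 0.000339;  (-1·δL/L)² = (-1×0.100)² = 0.0101
δρ/ρ = √(0.0107) = 0.104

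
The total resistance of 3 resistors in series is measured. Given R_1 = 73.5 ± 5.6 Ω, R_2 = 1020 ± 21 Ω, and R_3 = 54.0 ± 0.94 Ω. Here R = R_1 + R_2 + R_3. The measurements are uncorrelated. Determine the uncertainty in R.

21.8 Ω

Each term contributes (cᵢ δxᵢ)² to (δR)²:
  (δR_1)² = 31.4;  (δR_2)² = 441;  (δR_3)² = 0.884
δR = √(473) = 21.8 Ω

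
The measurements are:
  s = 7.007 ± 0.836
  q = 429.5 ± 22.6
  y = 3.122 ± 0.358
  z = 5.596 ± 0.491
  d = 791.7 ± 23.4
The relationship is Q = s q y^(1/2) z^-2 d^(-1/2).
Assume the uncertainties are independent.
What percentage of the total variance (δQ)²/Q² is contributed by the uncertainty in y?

(δQ/Q)² = (1·δs/s)² + (1·δq/q)² + (½·δy/y)² + (-2·δz/z)² + (−½·δd/d)²
  s term: (1×0.119)² = 0.0142
  q term: (1×0.0526)² = 0.00277
  y term: (0.5×0.115)² = 0.00329
  z term: (-2×0.0877)² = 0.0308
  d term: (-0.5×0.0296)² = 0.000218
Total = 0.0513. Share from y = 0.00329/0.0513 = 0.0641.

6.41%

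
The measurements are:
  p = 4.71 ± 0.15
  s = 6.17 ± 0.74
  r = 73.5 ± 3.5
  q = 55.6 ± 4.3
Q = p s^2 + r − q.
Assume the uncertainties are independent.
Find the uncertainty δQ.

Let w = p·s^2 = 179. δw/w = √((1·δp/p)² + (2·δs/s)²) = √(0.00101 + 0.0575) = 0.242, so δw = 43.4.
Q = w + r − q: δQ = √(δw² + δr² + δq²) = √(1880 + 12.2 + 18.5) = 43.7

43.7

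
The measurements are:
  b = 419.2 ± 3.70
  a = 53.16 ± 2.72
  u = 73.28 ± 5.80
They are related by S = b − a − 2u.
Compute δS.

12.5

Each term contributes (cᵢ δxᵢ)² to (δS)²:
  (δb)² = 13.7;  (δa)² = 7.40;  (2·δu)² = 135
δS = √(156) = 12.5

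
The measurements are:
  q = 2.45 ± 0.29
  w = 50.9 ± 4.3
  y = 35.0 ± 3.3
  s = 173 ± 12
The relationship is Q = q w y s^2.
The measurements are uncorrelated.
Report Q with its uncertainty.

(1.31 ± 0.290) × 10^8

Q is a product of powers, so relative uncertainties combine in quadrature:
  (1·δq/q)² = (1×0.118)² = 0.0140;  (1·δw/w)² = (1×0.0845)² = 0.00714;  (1·δy/y)² = (1×0.0943)² = 0.00889;  (2·δs/s)² = (2×0.0694)² = 0.0192
δQ/Q = √(0.0493) = 0.222
Q = 1.31e+08, so δQ = 0.222 × 1.31e+08 = 2.9e+07.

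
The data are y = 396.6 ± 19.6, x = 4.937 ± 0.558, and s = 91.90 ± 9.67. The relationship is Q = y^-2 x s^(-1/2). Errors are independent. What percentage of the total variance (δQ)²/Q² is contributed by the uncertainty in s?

(δQ/Q)² = (-2·δy/y)² + (1·δx/x)² + (−½·δs/s)²
  y term: (-2×0.0494)² = 0.00977
  x term: (1×0.113)² = 0.0128
  s term: (-0.5×0.105)² = 0.00277
Total = 0.0253. Share from s = 0.00277/0.0253 = 0.109.

10.9%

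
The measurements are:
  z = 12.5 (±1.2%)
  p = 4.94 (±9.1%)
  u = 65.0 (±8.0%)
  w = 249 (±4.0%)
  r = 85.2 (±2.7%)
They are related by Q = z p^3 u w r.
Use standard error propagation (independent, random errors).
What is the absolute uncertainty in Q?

6e+08

For a monomial Q ∝ z, p^3, u, w, r, fractional errors add in quadrature:
  (1·δz/z)² = (1×0.0120)² = 0.000144;  (3·δp/p)² = (3×0.0910)² = 0.0745;  (1·δu/u)² = (1×0.0800)² = 0.00640;  (1·δw/w)² = (1×0.0400)² = 0.00160;  (1·δr/r)² = (1×0.0270)² = 0.000729
δQ/Q = √(0.0834) = 0.289
Q = 2.08e+09, so δQ = 0.289 × 2.08e+09 = 6e+08.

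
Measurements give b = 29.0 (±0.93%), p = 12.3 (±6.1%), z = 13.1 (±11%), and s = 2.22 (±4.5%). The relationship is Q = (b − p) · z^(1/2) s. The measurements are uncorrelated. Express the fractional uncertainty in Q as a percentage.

8.56%

Let u = b − p = 16.7. δu = √(δb² + δp²) = √(0.0727 + 0.563) = 0.797, so δu/u = 0.0477.
Q is then a monomial in u, z, s:
δQ/Q = √((δu/u)² + (½·δz/z)² + (1·δs/s)²) = √(0.00228 + 0.00302 + 0.00202) = 0.0856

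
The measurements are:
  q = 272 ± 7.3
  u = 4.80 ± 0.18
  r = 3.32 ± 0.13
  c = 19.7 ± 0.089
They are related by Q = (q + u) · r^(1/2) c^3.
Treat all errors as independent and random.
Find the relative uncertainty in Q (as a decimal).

0.0355

Let w = q + u = 277. δw = √(δq² + δu²) = √(53.3 + 0.0324) = 7.30, so δw/w = 0.0264.
Q is then a monomial in w, r, c:
δQ/Q = √((δw/w)² + (½·δr/r)² + (3·δc/c)²) = √(0.000696 + 0.000383 + 0.000184) = 0.0355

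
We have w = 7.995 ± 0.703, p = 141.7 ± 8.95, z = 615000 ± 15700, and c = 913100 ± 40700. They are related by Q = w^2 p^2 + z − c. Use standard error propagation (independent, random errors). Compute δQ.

2.81e+05

Let h = w^2·p^2 = 1.283e+06. δh/h = √((2·δw/w)² + (2·δp/p)²) = √(0.0309 + 0.0160) = 0.217, so δh = 2.78e+05.
Q = h + z − c: δQ = √(δh² + δz² + δc²) = √(7.72e+10 + 2.46e+08 + 1.66e+09) = 2.81e+05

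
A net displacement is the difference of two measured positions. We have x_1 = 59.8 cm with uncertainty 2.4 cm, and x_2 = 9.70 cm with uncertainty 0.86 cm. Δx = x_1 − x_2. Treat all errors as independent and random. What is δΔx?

2.55 cm

Absolute uncertainties add in quadrature for a linear combination:
  (δx_1)² = 5.76;  (δx_2)² = 0.740
δΔx = √(6.50) = 2.55 cm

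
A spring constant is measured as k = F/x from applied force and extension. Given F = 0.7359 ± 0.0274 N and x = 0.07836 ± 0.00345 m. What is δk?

0.542 N/m

Each factor contributes (exponent × relative error)² to (δk/k)²:
  (1·δF/F)² = (1×0.0372)² = 0.00139;  (-1·δx/x)² = (-1×0.0440)² = 0.00194
δk/k = √(0.00332) = 0.0577
k = 9.391 N/m, so δk = 0.0577 × 9.391 = 0.542 N/m.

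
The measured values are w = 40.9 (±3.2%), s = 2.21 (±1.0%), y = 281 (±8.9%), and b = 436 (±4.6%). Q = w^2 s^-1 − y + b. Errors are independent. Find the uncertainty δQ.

Let p = w^2·s^-1 = 757. δp/p = √((2·δw/w)² + (-1·δs/s)²) = √(0.00410 + 0.000100) = 0.0648, so δp = 49.0.
Q = p − y + b: δQ = √(δp² + δy² + δb²) = √(2400 + 625 + 402) = 58.6

58.6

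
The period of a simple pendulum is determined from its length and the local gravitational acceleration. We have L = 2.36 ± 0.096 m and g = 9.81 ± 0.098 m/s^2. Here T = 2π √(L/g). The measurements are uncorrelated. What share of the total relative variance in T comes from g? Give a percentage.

5.69%

(δT/T)² = (½·δL/L)² + (−½·δg/g)²
  L term: (0.5×0.0407)² = 0.000414
  g term: (-0.5×0.00999)² = 2.49e-05
Total = 0.000439. Share from g = 2.49e-05/0.000439 = 0.0569.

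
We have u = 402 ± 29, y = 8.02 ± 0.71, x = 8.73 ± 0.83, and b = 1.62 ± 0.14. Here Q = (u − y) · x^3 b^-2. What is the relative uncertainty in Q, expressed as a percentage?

34.2%

Let w = u − y = 394. δw = √(δu² + δy²) = √(841 + 0.504) = 29.0, so δw/w = 0.0736.
Q is then a monomial in w, x, b:
δQ/Q = √((δw/w)² + (3·δx/x)² + (-2·δb/b)²) = √(0.00542 + 0.0814 + 0.0299) = 0.342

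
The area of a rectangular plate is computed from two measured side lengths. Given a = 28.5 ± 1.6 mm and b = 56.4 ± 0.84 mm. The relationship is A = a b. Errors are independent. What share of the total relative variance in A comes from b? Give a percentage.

6.58%

(δA/A)² = (1·δa/a)² + (1·δb/b)²
  a term: (1×0.0561)² = 0.00315
  b term: (1×0.0149)² = 0.000222
Total = 0.00337. Share from b = 0.000222/0.00337 = 0.0658.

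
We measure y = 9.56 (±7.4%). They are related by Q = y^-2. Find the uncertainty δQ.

0.00162

Q ∝ y^-2, so δQ/Q = |-2| · δy/y = 2 × 0.0740 = 0.148.
Q = 0.0109, so δQ = 0.148 × 0.0109 = 0.00162.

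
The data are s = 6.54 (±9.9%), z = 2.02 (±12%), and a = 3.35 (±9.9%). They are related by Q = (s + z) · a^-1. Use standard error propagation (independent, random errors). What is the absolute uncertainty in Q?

Let u = s + z = 8.56. δu = √(δs² + δz²) = √(0.419 + 0.0588) = 0.691, so δu/u = 0.0808.
Q is then a monomial in u, a:
δQ/Q = √((δu/u)² + (-1·δa/a)²) = √(0.00652 + 0.00980) = 0.128
Q = 2.56, so δQ = 0.128 × 2.56 = 0.326.

0.326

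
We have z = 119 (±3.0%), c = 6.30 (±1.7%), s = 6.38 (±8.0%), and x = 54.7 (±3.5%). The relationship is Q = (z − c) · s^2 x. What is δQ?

41900

Let u = z − c = 113. δu = √(δz² + δc²) = √(12.7 + 0.0115) = 3.57, so δu/u = 0.0317.
Q is then a monomial in u, s, x:
δQ/Q = √((δu/u)² + (2·δs/s)² + (1·δx/x)²) = √(0.00100 + 0.0256 + 0.00123) = 0.167
Q = 2.51e+05, so δQ = 0.167 × 2.51e+05 = 41900.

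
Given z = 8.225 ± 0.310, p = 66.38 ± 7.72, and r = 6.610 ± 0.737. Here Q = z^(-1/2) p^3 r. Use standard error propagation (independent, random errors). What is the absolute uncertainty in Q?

Relative error in a monomial: (δQ/Q)² = Σ (nᵢ · δxᵢ/xᵢ)².
  (−½·δz/z)² = (-0.5×0.0377)² = 0.000355;  (3·δp/p)² = (3×0.116)² = 0.122;  (1·δr/r)² = (1×0.111)² = 0.0124
δQ/Q = √(0.135) = 0.367
Q = 674100, so δQ = 0.367 × 674100 = 2.47e+05.

2.47e+05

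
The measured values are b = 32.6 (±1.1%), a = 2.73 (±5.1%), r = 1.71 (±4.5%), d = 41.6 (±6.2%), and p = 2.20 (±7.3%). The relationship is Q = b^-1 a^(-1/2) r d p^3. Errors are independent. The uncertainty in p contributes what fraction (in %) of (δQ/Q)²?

(δQ/Q)² = (-1·δb/b)² + (−½·δa/a)² + (1·δr/r)² + (1·δd/d)² + (3·δp/p)²
  b term: (-1×0.0110)² = 0.000121
  a term: (-0.5×0.0510)² = 0.000650
  r term: (1×0.0450)² = 0.00202
  d term: (1×0.0620)² = 0.00384
  p term: (3×0.0730)² = 0.0480
Total = 0.0546. Share from p = 0.0480/0.0546 = 0.878.

87.8%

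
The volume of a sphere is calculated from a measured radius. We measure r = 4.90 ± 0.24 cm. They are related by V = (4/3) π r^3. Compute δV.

Since V is a product/quotient, work with relative uncertainties:
  (3·δr/r)² = (3×0.0490)² = 0.0216
δV/V = √(0.0216) = 0.147
V = 493 cm^3, so δV = 0.147 × 493 = 72.4 cm^3.

72.4 cm^3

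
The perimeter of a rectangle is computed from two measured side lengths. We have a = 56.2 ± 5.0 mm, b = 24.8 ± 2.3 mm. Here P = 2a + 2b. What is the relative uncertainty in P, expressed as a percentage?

6.79%

P is a linear combination, so absolute uncertainties add in quadrature:
  (2·δa)² = 100;  (2·δb)² = 21.2
δP = √(121) = 11.0 mm
P = 162 mm, so δP/P = 11.0/162 = 0.0679.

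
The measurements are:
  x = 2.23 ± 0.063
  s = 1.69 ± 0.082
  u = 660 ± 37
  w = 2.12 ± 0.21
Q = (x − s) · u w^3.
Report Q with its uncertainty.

3400 ± 1220

Let h = x − s = 0.540. δh = √(δx² + δs²) = √(0.00397 + 0.00672) = 0.103, so δh/h = 0.191.
Q is then a monomial in h, u, w:
δQ/Q = √((δh/h)² + (1·δu/u)² + (3·δw/w)²) = √(0.0367 + 0.00314 + 0.0883) = 0.358
Q = 3400, so δQ = 0.358 × 3400 = 1220.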